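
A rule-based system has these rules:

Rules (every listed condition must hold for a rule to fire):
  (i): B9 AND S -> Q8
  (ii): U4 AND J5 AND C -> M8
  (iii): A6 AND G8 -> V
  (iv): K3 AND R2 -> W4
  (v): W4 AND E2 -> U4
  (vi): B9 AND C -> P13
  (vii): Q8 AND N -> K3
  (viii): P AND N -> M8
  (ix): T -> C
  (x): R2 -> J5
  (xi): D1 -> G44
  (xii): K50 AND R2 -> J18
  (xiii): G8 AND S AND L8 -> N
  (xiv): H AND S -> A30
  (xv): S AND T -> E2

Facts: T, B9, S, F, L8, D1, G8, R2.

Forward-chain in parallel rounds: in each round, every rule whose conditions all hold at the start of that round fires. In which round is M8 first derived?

5

Round 1: (i) [B9 AND S -> Q8]; (ix) [T -> C]; (x) [R2 -> J5]; (xi) [D1 -> G44]; (xiii) [G8 AND S AND L8 -> N]; (xv) [S AND T -> E2]. New: Q8, C, J5, G44, N, E2.
Round 2: (vi) [B9 AND C -> P13]; (vii) [Q8 AND N -> K3]. New: P13, K3.
Round 3: (iv) [K3 AND R2 -> W4]. New: W4.
Round 4: (v) [W4 AND E2 -> U4]. New: U4.
Round 5: (ii) [U4 AND J5 AND C -> M8]. New: M8.
M8 first appears in round 5.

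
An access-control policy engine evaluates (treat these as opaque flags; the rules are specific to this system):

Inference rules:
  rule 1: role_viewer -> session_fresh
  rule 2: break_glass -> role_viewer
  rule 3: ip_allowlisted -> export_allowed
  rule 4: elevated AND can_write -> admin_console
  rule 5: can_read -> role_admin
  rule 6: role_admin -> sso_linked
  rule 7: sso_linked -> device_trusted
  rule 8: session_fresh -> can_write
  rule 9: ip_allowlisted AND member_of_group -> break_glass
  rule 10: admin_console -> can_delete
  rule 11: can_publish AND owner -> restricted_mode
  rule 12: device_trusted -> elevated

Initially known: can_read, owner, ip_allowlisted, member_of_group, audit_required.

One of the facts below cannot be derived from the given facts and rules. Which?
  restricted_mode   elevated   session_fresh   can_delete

restricted_mode

Round 1: rule 3 [ip_allowlisted -> export_allowed]; rule 5 [can_read -> role_admin]; rule 9 [ip_allowlisted AND member_of_group -> break_glass]. New: export_allowed, role_admin, break_glass.
Round 2: rule 2 [break_glass -> role_viewer]; rule 6 [role_admin -> sso_linked]. New: role_viewer, sso_linked.
Round 3: rule 1 [role_viewer -> session_fresh]; rule 7 [sso_linked -> device_trusted]. New: session_fresh, device_trusted.
Round 4: rule 8 [session_fresh -> can_write]; rule 12 [device_trusted -> elevated]. New: can_write, elevated.
Round 5: rule 4 [elevated AND can_write -> admin_console]. New: admin_console.
Round 6: rule 10 [admin_console -> can_delete]. New: can_delete.
Derived: elevated (round 4), session_fresh (round 3), can_delete (round 6). restricted_mode never appears in any round.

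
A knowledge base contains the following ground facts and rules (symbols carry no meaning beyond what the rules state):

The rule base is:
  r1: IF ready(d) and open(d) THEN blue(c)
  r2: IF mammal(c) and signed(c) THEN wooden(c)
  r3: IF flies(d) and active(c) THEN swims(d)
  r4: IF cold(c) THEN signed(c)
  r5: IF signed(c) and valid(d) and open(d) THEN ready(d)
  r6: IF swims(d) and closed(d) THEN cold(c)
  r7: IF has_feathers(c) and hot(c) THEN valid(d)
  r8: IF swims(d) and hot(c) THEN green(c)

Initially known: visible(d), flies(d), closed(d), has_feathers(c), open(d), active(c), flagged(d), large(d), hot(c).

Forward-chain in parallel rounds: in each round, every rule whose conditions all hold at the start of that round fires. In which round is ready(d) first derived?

Round 1: r3 [IF flies(d) and active(c) THEN swims(d)]; r7 [IF has_feathers(c) and hot(c) THEN valid(d)]. New: swims(d), valid(d).
Round 2: r6 [IF swims(d) and closed(d) THEN cold(c)]; r8 [IF swims(d) and hot(c) THEN green(c)]. New: cold(c), green(c).
Round 3: r4 [IF cold(c) THEN signed(c)]. New: signed(c).
Round 4: r5 [IF signed(c) and valid(d) and open(d) THEN ready(d)]. New: ready(d).
ready(d) first appears in round 4.

4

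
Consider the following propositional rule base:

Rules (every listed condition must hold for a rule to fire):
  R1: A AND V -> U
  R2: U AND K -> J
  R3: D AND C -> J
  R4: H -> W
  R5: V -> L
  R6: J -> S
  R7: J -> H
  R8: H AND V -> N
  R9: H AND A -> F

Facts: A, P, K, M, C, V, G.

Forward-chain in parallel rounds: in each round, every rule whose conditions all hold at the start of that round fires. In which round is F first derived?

Round 1 fires R1, R5, giving U, L.
Round 2 fires R2, giving J.
Round 3 fires R6, R7, giving S, H.
Round 4 fires R4, R8, R9, giving W, N, F.
F first appears in round 4.

4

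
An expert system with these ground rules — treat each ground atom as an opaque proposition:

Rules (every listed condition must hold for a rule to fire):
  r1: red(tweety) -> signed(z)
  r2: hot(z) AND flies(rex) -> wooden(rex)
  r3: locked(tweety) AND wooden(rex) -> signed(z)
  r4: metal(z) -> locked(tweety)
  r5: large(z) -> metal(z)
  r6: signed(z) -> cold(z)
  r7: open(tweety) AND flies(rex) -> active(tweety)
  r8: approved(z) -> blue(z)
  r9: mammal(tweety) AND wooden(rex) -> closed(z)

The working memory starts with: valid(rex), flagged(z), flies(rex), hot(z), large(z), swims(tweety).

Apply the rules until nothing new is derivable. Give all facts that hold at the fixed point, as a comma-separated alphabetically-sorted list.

[1] r2 [hot(z) AND flies(rex) -> wooden(rex)]; r5 [large(z) -> metal(z)]. ⇒ new: wooden(rex), metal(z).
[2] r4 [metal(z) -> locked(tweety)]. ⇒ new: locked(tweety).
[3] r3 [locked(tweety) AND wooden(rex) -> signed(z)]. ⇒ new: signed(z).
[4] r6 [signed(z) -> cold(z)]. ⇒ new: cold(z).

cold(z), flagged(z), flies(rex), hot(z), large(z), locked(tweety), metal(z), signed(z), swims(tweety), valid(rex), wooden(rex)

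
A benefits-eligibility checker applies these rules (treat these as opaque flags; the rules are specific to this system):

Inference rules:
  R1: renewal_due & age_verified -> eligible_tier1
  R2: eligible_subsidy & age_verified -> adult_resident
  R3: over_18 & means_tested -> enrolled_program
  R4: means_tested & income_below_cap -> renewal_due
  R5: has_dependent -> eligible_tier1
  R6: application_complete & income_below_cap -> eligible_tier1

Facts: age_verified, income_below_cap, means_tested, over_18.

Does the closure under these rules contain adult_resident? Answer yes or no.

[1] R3 [over_18 & means_tested -> enrolled_program]; R4 [means_tested & income_below_cap -> renewal_due]. ⇒ new: enrolled_program, renewal_due.
[2] R1 [renewal_due & age_verified -> eligible_tier1]. ⇒ new: eligible_tier1.
Fixed point reached. adult_resident is concluded only by R2; R2 needs eligible_subsidy (never derived).

no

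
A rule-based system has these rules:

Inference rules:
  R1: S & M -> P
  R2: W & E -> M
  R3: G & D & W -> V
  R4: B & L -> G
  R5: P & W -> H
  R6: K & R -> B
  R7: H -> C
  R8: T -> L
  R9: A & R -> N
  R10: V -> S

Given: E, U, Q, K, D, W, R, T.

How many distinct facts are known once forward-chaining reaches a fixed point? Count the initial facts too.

Round 1 fires R2, R6, R8, giving M, B, L.
Round 2 fires R4, giving G.
Round 3 fires R3, giving V.
Round 4 fires R10, giving S.
Round 5 fires R1, giving P.
Round 6 fires R5, giving H.
Round 7 fires R7, giving C.
Closure: {B, C, D, E, G, H, K, L, M, P, Q, R, S, T, U, V, W} — 17 facts.

17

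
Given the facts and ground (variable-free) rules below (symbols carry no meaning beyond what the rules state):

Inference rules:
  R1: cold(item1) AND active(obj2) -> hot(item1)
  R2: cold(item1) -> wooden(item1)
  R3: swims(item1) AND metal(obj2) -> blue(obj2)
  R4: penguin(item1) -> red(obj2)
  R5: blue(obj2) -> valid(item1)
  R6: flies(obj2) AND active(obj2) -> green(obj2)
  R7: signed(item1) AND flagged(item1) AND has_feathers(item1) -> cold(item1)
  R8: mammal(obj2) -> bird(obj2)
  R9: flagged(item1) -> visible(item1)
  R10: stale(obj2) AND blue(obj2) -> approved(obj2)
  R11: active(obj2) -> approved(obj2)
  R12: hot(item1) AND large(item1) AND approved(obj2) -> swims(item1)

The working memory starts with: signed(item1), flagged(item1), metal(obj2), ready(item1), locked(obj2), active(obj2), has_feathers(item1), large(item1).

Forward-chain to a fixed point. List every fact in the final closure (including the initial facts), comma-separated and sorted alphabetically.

Round 1 fires R7, R9, R11, giving cold(item1), visible(item1), approved(obj2).
Round 2 fires R1, R2, giving hot(item1), wooden(item1).
Round 3 fires R12, giving swims(item1).
Round 4 fires R3, giving blue(obj2).
Round 5 fires R5, giving valid(item1).

active(obj2), approved(obj2), blue(obj2), cold(item1), flagged(item1), has_feathers(item1), hot(item1), large(item1), locked(obj2), metal(obj2), ready(item1), signed(item1), swims(item1), valid(item1), visible(item1), wooden(item1)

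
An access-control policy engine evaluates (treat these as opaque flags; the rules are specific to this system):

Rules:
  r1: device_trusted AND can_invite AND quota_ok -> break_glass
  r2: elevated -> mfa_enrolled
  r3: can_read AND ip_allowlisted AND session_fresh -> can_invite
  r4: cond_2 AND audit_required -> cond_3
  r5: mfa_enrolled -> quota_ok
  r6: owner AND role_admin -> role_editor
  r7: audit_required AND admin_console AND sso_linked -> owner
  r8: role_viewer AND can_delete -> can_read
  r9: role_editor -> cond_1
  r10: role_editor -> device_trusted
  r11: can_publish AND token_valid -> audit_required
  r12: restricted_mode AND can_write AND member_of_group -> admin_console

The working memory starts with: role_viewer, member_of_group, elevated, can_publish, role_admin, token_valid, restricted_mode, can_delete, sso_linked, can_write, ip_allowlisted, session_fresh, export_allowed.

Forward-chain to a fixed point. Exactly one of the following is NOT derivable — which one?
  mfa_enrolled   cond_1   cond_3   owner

Round 1: r2 [elevated -> mfa_enrolled]; r8 [role_viewer AND can_delete -> can_read]; r11 [can_publish AND token_valid -> audit_required]; r12 [restricted_mode AND can_write AND member_of_group -> admin_console]. Adds mfa_enrolled, can_read, audit_required, admin_console.
Round 2: r3 [can_read AND ip_allowlisted AND session_fresh -> can_invite]; r5 [mfa_enrolled -> quota_ok]; r7 [audit_required AND admin_console AND sso_linked -> owner]. Adds can_invite, quota_ok, owner.
Round 3: r6 [owner AND role_admin -> role_editor]. Adds role_editor.
Round 4: r9 [role_editor -> cond_1]; r10 [role_editor -> device_trusted]. Adds cond_1, device_trusted.
Round 5: r1 [device_trusted AND can_invite AND quota_ok -> break_glass]. Adds break_glass.
Derived: cond_1 (round 4), owner (round 2), mfa_enrolled (round 1). cond_3 never appears in any round.

cond_3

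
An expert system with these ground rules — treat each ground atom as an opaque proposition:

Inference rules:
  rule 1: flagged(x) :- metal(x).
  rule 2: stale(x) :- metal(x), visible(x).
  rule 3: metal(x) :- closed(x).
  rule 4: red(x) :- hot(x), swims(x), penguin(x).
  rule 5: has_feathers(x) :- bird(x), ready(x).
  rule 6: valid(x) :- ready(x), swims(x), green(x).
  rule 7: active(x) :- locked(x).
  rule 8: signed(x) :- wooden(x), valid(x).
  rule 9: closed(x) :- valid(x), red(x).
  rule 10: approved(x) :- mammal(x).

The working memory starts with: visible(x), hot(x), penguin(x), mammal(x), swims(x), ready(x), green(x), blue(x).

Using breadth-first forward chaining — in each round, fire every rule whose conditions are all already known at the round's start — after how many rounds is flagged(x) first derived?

4

Round 1: rule 4 [red(x) :- hot(x), swims(x), penguin(x).]; rule 6 [valid(x) :- ready(x), swims(x), green(x).]; rule 10 [approved(x) :- mammal(x).]. Adds red(x), valid(x), approved(x).
Round 2: rule 9 [closed(x) :- valid(x), red(x).]. Adds closed(x).
Round 3: rule 3 [metal(x) :- closed(x).]. Adds metal(x).
Round 4: rule 1 [flagged(x) :- metal(x).]; rule 2 [stale(x) :- metal(x), visible(x).]. Adds flagged(x), stale(x).
flagged(x) first appears in round 4.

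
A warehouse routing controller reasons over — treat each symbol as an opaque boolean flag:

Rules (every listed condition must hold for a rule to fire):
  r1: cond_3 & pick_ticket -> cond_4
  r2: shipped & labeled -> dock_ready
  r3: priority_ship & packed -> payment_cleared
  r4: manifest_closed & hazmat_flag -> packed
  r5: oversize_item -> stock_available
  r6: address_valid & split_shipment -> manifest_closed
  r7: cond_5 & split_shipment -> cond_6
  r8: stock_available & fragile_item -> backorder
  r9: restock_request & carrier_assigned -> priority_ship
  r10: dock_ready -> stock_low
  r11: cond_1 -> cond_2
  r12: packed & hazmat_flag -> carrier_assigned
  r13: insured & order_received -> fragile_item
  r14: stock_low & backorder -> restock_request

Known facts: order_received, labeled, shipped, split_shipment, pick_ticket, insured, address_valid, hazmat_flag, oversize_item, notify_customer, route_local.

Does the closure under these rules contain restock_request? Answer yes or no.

yes

Round 1: r2 [shipped & labeled -> dock_ready]; r5 [oversize_item -> stock_available]; r6 [address_valid & split_shipment -> manifest_closed]; r13 [insured & order_received -> fragile_item]. New: dock_ready, stock_available, manifest_closed, fragile_item.
Round 2: r4 [manifest_closed & hazmat_flag -> packed]; r8 [stock_available & fragile_item -> backorder]; r10 [dock_ready -> stock_low]. New: packed, backorder, stock_low.
Round 3: r12 [packed & hazmat_flag -> carrier_assigned]; r14 [stock_low & backorder -> restock_request]. New: carrier_assigned, restock_request.
Round 4: r9 [restock_request & carrier_assigned -> priority_ship]. New: priority_ship.
Round 5: r3 [priority_ship & packed -> payment_cleared]. New: payment_cleared.
restock_request appears in round 3, so it is derivable.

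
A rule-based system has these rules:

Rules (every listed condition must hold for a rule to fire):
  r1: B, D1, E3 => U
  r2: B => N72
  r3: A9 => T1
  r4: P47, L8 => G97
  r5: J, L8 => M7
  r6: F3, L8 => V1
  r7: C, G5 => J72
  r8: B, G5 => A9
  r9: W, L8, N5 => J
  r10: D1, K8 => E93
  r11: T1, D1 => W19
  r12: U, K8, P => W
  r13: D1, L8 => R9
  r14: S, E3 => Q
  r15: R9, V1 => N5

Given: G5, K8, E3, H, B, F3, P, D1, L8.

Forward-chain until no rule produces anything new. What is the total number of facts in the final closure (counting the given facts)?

Round 1 — r1, r2, r6, r8, r10, r13, derive U, N72, V1, A9, E93, R9.
Round 2 — r3, r12, r15, derive T1, W, N5.
Round 3 — r9, r11, derive J, W19.
Round 4 — r5, derive M7.
Closure: {A9, B, D1, E3, E93, F3, G5, H, J, K8, L8, M7, N5, N72, P, R9, T1, U, V1, W, W19} — 21 facts.

21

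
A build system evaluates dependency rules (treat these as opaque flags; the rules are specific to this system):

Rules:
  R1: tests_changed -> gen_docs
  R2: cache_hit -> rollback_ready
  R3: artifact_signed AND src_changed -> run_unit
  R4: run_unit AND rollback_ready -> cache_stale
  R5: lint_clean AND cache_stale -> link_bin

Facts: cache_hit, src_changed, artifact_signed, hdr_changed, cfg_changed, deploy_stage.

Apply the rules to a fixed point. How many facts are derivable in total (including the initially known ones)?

9

Round 1 — R2, R3, derive rollback_ready, run_unit.
Round 2 — R4, derive cache_stale.
Closure: {artifact_signed, cache_hit, cache_stale, cfg_changed, deploy_stage, hdr_changed, rollback_ready, run_unit, src_changed} — 9 facts.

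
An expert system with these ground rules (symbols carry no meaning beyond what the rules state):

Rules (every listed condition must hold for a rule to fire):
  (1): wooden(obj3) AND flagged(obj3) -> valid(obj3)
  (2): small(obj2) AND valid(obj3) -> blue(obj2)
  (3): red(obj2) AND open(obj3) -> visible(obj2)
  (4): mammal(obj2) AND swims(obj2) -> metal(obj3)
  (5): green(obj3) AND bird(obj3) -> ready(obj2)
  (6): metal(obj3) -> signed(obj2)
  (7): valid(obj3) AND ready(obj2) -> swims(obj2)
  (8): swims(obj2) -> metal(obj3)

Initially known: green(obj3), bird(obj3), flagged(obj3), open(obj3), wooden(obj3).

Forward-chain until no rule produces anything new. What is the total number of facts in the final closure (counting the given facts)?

Round 1: (1) [wooden(obj3) AND flagged(obj3) -> valid(obj3)]; (5) [green(obj3) AND bird(obj3) -> ready(obj2)]. New: valid(obj3), ready(obj2).
Round 2: (7) [valid(obj3) AND ready(obj2) -> swims(obj2)]. New: swims(obj2).
Round 3: (8) [swims(obj2) -> metal(obj3)]. New: metal(obj3).
Round 4: (6) [metal(obj3) -> signed(obj2)]. New: signed(obj2).
Closure: {bird(obj3), flagged(obj3), green(obj3), metal(obj3), open(obj3), ready(obj2), signed(obj2), swims(obj2), valid(obj3), wooden(obj3)} — 10 facts.

10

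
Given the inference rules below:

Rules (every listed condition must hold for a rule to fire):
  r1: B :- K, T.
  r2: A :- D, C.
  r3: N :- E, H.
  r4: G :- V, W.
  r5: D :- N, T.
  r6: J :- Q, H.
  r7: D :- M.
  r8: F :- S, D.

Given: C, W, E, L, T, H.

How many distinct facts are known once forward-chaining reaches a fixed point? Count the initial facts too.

9

Round 1: r3 [N :- E, H.]. Adds N.
Round 2: r5 [D :- N, T.]. Adds D.
Round 3: r2 [A :- D, C.]. Adds A.
Closure: {A, C, D, E, H, L, N, T, W} — 9 facts.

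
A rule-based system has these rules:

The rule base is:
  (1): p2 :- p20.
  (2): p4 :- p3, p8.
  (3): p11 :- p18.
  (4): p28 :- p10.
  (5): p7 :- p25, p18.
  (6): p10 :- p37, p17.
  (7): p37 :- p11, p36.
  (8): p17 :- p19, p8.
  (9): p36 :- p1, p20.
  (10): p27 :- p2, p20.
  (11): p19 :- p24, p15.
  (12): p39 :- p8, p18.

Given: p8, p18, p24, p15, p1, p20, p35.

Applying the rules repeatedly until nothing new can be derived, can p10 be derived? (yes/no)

Round 1 fires (1), (3), (9), (11), (12), giving p2, p11, p36, p19, p39.
Round 2 fires (7), (8), (10), giving p37, p17, p27.
Round 3 fires (6), giving p10.
Round 4 fires (4), giving p28.
p10 appears in round 3, so it is derivable.

yes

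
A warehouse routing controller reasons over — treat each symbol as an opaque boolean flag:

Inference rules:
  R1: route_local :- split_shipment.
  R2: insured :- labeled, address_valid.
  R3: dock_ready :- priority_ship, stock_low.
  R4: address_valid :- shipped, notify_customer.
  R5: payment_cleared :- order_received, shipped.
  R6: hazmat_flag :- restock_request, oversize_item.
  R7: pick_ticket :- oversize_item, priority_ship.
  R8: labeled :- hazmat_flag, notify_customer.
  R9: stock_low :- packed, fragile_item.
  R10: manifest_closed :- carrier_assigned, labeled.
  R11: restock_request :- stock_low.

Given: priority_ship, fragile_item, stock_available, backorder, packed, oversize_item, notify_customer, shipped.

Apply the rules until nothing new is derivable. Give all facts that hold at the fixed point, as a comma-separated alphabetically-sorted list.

address_valid, backorder, dock_ready, fragile_item, hazmat_flag, insured, labeled, notify_customer, oversize_item, packed, pick_ticket, priority_ship, restock_request, shipped, stock_available, stock_low

[1] R4 [address_valid :- shipped, notify_customer.]; R7 [pick_ticket :- oversize_item, priority_ship.]; R9 [stock_low :- packed, fragile_item.]. ⇒ new: address_valid, pick_ticket, stock_low.
[2] R3 [dock_ready :- priority_ship, stock_low.]; R11 [restock_request :- stock_low.]. ⇒ new: dock_ready, restock_request.
[3] R6 [hazmat_flag :- restock_request, oversize_item.]. ⇒ new: hazmat_flag.
[4] R8 [labeled :- hazmat_flag, notify_customer.]. ⇒ new: labeled.
[5] R2 [insured :- labeled, address_valid.]. ⇒ new: insured.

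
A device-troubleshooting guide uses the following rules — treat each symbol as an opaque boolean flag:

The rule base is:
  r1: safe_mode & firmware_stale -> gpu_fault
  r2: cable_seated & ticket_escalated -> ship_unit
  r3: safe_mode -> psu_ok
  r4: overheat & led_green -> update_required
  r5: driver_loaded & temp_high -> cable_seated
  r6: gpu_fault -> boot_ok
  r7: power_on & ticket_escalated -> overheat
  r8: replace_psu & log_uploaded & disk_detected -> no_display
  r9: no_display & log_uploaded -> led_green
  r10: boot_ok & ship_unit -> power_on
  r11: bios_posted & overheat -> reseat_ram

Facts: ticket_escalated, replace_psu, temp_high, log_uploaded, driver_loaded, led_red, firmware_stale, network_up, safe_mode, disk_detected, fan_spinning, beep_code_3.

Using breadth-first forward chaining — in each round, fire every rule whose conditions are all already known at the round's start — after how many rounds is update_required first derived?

Round 1: r1 [safe_mode & firmware_stale -> gpu_fault]; r3 [safe_mode -> psu_ok]; r5 [driver_loaded & temp_high -> cable_seated]; r8 [replace_psu & log_uploaded & disk_detected -> no_display]. Adds gpu_fault, psu_ok, cable_seated, no_display.
Round 2: r2 [cable_seated & ticket_escalated -> ship_unit]; r6 [gpu_fault -> boot_ok]; r9 [no_display & log_uploaded -> led_green]. Adds ship_unit, boot_ok, led_green.
Round 3: r10 [boot_ok & ship_unit -> power_on]. Adds power_on.
Round 4: r7 [power_on & ticket_escalated -> overheat]. Adds overheat.
Round 5: r4 [overheat & led_green -> update_required]. Adds update_required.
update_required first appears in round 5.

5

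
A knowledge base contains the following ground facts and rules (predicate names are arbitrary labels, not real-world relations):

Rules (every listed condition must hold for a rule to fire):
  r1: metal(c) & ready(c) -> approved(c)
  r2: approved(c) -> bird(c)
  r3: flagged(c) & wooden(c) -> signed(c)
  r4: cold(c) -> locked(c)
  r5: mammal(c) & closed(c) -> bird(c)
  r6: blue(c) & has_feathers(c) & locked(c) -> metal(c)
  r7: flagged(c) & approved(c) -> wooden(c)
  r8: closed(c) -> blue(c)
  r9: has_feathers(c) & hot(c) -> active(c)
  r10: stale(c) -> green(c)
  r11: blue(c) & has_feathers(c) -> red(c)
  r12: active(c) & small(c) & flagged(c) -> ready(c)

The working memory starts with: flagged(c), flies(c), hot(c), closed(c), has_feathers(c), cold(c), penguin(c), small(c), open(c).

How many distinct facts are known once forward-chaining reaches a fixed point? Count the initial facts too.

Round 1: r4 [cold(c) -> locked(c)]; r8 [closed(c) -> blue(c)]; r9 [has_feathers(c) & hot(c) -> active(c)]. New: locked(c), blue(c), active(c).
Round 2: r6 [blue(c) & has_feathers(c) & locked(c) -> metal(c)]; r11 [blue(c) & has_feathers(c) -> red(c)]; r12 [active(c) & small(c) & flagged(c) -> ready(c)]. New: metal(c), red(c), ready(c).
Round 3: r1 [metal(c) & ready(c) -> approved(c)]. New: approved(c).
Round 4: r2 [approved(c) -> bird(c)]; r7 [flagged(c) & approved(c) -> wooden(c)]. New: bird(c), wooden(c).
Round 5: r3 [flagged(c) & wooden(c) -> signed(c)]. New: signed(c).
Closure: {active(c), approved(c), bird(c), blue(c), closed(c), cold(c), flagged(c), flies(c), has_feathers(c), hot(c), locked(c), metal(c), open(c), penguin(c), ready(c), red(c), signed(c), small(c), wooden(c)} — 19 facts.

19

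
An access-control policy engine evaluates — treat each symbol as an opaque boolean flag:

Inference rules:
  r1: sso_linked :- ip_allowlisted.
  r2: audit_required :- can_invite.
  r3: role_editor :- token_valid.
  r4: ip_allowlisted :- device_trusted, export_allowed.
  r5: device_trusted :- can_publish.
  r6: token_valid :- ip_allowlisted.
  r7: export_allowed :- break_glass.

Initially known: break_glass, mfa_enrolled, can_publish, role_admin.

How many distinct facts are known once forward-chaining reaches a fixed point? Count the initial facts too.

10

Round 1: r5 [device_trusted :- can_publish.]; r7 [export_allowed :- break_glass.]. New: device_trusted, export_allowed.
Round 2: r4 [ip_allowlisted :- device_trusted, export_allowed.]. New: ip_allowlisted.
Round 3: r1 [sso_linked :- ip_allowlisted.]; r6 [token_valid :- ip_allowlisted.]. New: sso_linked, token_valid.
Round 4: r3 [role_editor :- token_valid.]. New: role_editor.
Closure: {break_glass, can_publish, device_trusted, export_allowed, ip_allowlisted, mfa_enrolled, role_admin, role_editor, sso_linked, token_valid} — 10 facts.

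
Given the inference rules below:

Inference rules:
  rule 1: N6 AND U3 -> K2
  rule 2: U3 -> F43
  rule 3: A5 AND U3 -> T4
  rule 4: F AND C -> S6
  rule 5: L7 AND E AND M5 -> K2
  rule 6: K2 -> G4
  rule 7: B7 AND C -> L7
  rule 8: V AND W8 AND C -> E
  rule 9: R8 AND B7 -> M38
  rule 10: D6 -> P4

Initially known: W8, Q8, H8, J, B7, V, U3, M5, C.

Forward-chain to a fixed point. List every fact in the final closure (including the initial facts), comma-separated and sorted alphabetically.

Round 1 — rule 2, rule 7, rule 8, derive F43, L7, E.
Round 2 — rule 5, derive K2.
Round 3 — rule 6, derive G4.

B7, C, E, F43, G4, H8, J, K2, L7, M5, Q8, U3, V, W8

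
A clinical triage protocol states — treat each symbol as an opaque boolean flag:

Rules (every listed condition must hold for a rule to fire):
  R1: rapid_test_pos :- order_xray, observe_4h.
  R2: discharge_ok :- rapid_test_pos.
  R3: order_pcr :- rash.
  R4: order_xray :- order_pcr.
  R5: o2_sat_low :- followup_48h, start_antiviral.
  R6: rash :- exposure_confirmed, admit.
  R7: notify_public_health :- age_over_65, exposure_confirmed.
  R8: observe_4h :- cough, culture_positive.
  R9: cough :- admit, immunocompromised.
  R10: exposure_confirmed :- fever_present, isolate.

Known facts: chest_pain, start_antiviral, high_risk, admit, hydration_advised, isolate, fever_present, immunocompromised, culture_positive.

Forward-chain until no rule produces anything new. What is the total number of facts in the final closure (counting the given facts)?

17

Round 1 fires R9, R10, giving cough, exposure_confirmed.
Round 2 fires R6, R8, giving rash, observe_4h.
Round 3 fires R3, giving order_pcr.
Round 4 fires R4, giving order_xray.
Round 5 fires R1, giving rapid_test_pos.
Round 6 fires R2, giving discharge_ok.
Closure: {admit, chest_pain, cough, culture_positive, discharge_ok, exposure_confirmed, fever_present, high_risk, hydration_advised, immunocompromised, isolate, observe_4h, order_pcr, order_xray, rapid_test_pos, rash, start_antiviral} — 17 facts.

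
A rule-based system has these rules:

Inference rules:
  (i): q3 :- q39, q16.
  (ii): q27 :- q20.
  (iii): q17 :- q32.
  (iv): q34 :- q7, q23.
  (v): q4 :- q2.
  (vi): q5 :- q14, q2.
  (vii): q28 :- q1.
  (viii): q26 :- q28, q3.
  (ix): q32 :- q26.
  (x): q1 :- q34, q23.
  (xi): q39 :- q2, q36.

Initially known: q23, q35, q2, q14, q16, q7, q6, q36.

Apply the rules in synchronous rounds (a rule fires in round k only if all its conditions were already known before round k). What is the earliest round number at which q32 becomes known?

5

Round 1 fires (iv), (v), (vi), (xi), giving q34, q4, q5, q39.
Round 2 fires (i), (x), giving q3, q1.
Round 3 fires (vii), giving q28.
Round 4 fires (viii), giving q26.
Round 5 fires (ix), giving q32.
q32 first appears in round 5.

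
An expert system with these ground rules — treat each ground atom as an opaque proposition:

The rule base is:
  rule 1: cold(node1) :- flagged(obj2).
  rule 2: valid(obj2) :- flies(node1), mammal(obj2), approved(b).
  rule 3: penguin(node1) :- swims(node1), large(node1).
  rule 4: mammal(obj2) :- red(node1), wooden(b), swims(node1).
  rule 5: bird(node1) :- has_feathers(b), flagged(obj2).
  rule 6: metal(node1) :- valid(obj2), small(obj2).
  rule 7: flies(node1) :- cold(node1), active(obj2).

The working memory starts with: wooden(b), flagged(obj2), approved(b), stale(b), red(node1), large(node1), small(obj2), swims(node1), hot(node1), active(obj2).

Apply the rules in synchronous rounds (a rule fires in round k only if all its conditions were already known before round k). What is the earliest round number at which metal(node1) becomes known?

Round 1 fires rule 1, rule 3, rule 4, giving cold(node1), penguin(node1), mammal(obj2).
Round 2 fires rule 7, giving flies(node1).
Round 3 fires rule 2, giving valid(obj2).
Round 4 fires rule 6, giving metal(node1).
metal(node1) first appears in round 4.

4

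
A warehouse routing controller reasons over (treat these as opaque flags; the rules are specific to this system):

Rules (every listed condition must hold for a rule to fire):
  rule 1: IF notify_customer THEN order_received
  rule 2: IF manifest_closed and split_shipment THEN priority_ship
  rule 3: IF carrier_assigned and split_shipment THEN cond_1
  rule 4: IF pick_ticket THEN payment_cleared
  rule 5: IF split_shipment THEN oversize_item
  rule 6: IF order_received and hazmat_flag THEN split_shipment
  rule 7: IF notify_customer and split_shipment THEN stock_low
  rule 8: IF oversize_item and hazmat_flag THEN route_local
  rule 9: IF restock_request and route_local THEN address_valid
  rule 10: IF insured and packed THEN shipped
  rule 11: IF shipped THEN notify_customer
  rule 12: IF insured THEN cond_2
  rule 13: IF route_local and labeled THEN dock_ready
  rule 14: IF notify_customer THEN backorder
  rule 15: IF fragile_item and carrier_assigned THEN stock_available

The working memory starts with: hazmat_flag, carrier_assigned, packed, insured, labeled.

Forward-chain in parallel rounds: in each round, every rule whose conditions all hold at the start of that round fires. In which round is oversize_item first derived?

Round 1: rule 10 [IF insured and packed THEN shipped]; rule 12 [IF insured THEN cond_2]. New: shipped, cond_2.
Round 2: rule 11 [IF shipped THEN notify_customer]. New: notify_customer.
Round 3: rule 1 [IF notify_customer THEN order_received]; rule 14 [IF notify_customer THEN backorder]. New: order_received, backorder.
Round 4: rule 6 [IF order_received and hazmat_flag THEN split_shipment]. New: split_shipment.
Round 5: rule 3 [IF carrier_assigned and split_shipment THEN cond_1]; rule 5 [IF split_shipment THEN oversize_item]; rule 7 [IF notify_customer and split_shipment THEN stock_low]. New: cond_1, oversize_item, stock_low.
oversize_item first appears in round 5.

5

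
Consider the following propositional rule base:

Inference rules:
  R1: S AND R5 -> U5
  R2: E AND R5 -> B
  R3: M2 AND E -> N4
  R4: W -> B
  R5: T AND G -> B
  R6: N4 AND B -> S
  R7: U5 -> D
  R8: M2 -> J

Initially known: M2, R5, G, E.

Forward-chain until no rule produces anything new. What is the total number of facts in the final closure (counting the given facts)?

Round 1 fires R2, R3, R8, giving B, N4, J.
Round 2 fires R6, giving S.
Round 3 fires R1, giving U5.
Round 4 fires R7, giving D.
Closure: {B, D, E, G, J, M2, N4, R5, S, U5} — 10 facts.

10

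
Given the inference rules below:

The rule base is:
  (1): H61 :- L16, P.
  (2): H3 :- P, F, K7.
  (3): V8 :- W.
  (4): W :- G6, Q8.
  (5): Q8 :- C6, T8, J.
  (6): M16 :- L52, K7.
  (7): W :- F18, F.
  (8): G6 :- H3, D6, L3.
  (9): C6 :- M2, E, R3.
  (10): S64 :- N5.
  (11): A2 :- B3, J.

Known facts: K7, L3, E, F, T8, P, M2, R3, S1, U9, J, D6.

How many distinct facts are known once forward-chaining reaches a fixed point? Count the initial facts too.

Round 1: (2) [H3 :- P, F, K7.]; (9) [C6 :- M2, E, R3.]. New: H3, C6.
Round 2: (5) [Q8 :- C6, T8, J.]; (8) [G6 :- H3, D6, L3.]. New: Q8, G6.
Round 3: (4) [W :- G6, Q8.]. New: W.
Round 4: (3) [V8 :- W.]. New: V8.
Closure: {C6, D6, E, F, G6, H3, J, K7, L3, M2, P, Q8, R3, S1, T8, U9, V8, W} — 18 facts.

18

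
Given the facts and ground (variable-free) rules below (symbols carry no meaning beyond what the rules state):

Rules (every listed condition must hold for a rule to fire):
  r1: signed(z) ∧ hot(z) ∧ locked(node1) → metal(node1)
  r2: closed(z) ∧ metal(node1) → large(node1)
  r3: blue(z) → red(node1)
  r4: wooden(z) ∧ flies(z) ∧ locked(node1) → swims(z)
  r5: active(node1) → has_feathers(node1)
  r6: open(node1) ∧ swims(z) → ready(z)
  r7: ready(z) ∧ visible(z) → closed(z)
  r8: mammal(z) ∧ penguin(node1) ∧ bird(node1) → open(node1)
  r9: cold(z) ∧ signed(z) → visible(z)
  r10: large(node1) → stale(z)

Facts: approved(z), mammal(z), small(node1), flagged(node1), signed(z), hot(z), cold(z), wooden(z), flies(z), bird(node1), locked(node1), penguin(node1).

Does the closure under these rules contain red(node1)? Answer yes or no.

no

[1] r1 [signed(z) ∧ hot(z) ∧ locked(node1) → metal(node1)]; r4 [wooden(z) ∧ flies(z) ∧ locked(node1) → swims(z)]; r8 [mammal(z) ∧ penguin(node1) ∧ bird(node1) → open(node1)]; r9 [cold(z) ∧ signed(z) → visible(z)]. ⇒ new: metal(node1), swims(z), open(node1), visible(z).
[2] r6 [open(node1) ∧ swims(z) → ready(z)]. ⇒ new: ready(z).
[3] r7 [ready(z) ∧ visible(z) → closed(z)]. ⇒ new: closed(z).
[4] r2 [closed(z) ∧ metal(node1) → large(node1)]. ⇒ new: large(node1).
[5] r10 [large(node1) → stale(z)]. ⇒ new: stale(z).
Fixed point reached. red(node1) is concluded only by r3; r3 needs blue(z) (never derived).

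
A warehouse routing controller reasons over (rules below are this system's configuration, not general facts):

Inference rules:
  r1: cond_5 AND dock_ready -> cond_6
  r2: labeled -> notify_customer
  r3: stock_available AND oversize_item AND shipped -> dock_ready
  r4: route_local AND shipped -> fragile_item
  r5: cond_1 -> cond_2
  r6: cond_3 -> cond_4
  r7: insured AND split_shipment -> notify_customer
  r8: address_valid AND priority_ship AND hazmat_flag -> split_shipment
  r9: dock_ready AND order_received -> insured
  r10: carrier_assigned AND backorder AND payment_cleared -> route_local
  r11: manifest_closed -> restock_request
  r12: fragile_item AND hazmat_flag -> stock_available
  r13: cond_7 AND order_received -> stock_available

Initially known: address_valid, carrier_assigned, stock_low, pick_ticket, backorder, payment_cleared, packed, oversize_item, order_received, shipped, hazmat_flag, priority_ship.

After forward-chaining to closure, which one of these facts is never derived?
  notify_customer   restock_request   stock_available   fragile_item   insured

restock_request

Round 1 fires r8, r10, giving split_shipment, route_local.
Round 2 fires r4, giving fragile_item.
Round 3 fires r12, giving stock_available.
Round 4 fires r3, giving dock_ready.
Round 5 fires r9, giving insured.
Round 6 fires r7, giving notify_customer.
Derived: stock_available (round 3), insured (round 5), notify_customer (round 6), fragile_item (round 2). restock_request never appears in any round.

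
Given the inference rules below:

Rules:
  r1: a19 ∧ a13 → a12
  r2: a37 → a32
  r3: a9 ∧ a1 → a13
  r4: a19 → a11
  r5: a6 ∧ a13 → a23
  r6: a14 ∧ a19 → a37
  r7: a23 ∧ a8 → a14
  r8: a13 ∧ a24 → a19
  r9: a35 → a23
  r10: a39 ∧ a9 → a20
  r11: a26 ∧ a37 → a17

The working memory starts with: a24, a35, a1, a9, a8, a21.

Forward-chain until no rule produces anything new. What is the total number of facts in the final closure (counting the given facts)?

Round 1 — r3, r9, derive a13, a23.
Round 2 — r7, r8, derive a14, a19.
Round 3 — r1, r4, r6, derive a12, a11, a37.
Round 4 — r2, derive a32.
Closure: {a1, a11, a12, a13, a14, a19, a21, a23, a24, a32, a35, a37, a8, a9} — 14 facts.

14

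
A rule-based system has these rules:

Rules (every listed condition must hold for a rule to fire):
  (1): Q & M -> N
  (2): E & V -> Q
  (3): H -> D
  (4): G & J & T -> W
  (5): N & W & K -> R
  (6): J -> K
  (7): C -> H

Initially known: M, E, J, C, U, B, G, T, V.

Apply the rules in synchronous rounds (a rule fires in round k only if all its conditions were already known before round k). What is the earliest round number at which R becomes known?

Round 1: (2) [E & V -> Q]; (4) [G & J & T -> W]; (6) [J -> K]; (7) [C -> H]. Adds Q, W, K, H.
Round 2: (1) [Q & M -> N]; (3) [H -> D]. Adds N, D.
Round 3: (5) [N & W & K -> R]. Adds R.
R first appears in round 3.

3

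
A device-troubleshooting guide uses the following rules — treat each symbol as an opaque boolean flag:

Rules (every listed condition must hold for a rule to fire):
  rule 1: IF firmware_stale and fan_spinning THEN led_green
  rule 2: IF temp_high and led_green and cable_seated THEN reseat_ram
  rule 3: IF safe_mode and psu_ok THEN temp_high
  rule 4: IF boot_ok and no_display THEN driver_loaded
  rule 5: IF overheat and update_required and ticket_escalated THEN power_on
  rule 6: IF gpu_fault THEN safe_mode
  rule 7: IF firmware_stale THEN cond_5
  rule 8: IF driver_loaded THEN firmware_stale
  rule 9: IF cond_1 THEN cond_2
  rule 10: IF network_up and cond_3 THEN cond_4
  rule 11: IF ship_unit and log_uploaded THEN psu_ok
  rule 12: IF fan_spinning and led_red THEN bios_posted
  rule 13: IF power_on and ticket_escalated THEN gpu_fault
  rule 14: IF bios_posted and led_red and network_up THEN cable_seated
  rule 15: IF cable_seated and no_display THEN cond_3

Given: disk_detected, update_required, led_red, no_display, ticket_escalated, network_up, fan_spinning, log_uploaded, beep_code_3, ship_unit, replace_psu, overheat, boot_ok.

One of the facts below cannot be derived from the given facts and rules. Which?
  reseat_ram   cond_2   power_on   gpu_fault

cond_2

Round 1 fires rule 4, rule 5, rule 11, rule 12, giving driver_loaded, power_on, psu_ok, bios_posted.
Round 2 fires rule 8, rule 13, rule 14, giving firmware_stale, gpu_fault, cable_seated.
Round 3 fires rule 1, rule 6, rule 7, rule 15, giving led_green, safe_mode, cond_5, cond_3.
Round 4 fires rule 3, rule 10, giving temp_high, cond_4.
Round 5 fires rule 2, giving reseat_ram.
Derived: gpu_fault (round 2), reseat_ram (round 5), power_on (round 1). cond_2 never appears in any round.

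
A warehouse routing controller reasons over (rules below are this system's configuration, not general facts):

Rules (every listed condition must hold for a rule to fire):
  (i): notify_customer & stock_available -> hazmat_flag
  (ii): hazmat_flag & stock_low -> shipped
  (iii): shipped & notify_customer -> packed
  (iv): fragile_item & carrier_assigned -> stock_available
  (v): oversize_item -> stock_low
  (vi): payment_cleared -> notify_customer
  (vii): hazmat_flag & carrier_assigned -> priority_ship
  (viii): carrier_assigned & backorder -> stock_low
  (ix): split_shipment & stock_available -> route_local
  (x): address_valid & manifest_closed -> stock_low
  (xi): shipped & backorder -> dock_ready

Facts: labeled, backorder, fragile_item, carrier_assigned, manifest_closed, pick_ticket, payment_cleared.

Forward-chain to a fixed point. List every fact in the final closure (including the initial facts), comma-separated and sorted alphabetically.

[1] (iv) [fragile_item & carrier_assigned -> stock_available]; (vi) [payment_cleared -> notify_customer]; (viii) [carrier_assigned & backorder -> stock_low]. ⇒ new: stock_available, notify_customer, stock_low.
[2] (i) [notify_customer & stock_available -> hazmat_flag]. ⇒ new: hazmat_flag.
[3] (ii) [hazmat_flag & stock_low -> shipped]; (vii) [hazmat_flag & carrier_assigned -> priority_ship]. ⇒ new: shipped, priority_ship.
[4] (iii) [shipped & notify_customer -> packed]; (xi) [shipped & backorder -> dock_ready]. ⇒ new: packed, dock_ready.

backorder, carrier_assigned, dock_ready, fragile_item, hazmat_flag, labeled, manifest_closed, notify_customer, packed, payment_cleared, pick_ticket, priority_ship, shipped, stock_available, stock_low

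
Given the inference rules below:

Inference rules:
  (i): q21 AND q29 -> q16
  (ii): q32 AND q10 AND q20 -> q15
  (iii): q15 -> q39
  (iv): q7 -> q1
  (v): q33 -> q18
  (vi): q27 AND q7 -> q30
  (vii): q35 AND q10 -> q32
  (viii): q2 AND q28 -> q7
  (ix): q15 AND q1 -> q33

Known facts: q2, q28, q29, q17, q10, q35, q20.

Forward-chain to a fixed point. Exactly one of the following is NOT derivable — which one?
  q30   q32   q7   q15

q30

Round 1: (vii) [q35 AND q10 -> q32]; (viii) [q2 AND q28 -> q7]. New: q32, q7.
Round 2: (ii) [q32 AND q10 AND q20 -> q15]; (iv) [q7 -> q1]. New: q15, q1.
Round 3: (iii) [q15 -> q39]; (ix) [q15 AND q1 -> q33]. New: q39, q33.
Round 4: (v) [q33 -> q18]. New: q18.
Derived: q32 (round 1), q15 (round 2), q7 (round 1). q30 never appears in any round.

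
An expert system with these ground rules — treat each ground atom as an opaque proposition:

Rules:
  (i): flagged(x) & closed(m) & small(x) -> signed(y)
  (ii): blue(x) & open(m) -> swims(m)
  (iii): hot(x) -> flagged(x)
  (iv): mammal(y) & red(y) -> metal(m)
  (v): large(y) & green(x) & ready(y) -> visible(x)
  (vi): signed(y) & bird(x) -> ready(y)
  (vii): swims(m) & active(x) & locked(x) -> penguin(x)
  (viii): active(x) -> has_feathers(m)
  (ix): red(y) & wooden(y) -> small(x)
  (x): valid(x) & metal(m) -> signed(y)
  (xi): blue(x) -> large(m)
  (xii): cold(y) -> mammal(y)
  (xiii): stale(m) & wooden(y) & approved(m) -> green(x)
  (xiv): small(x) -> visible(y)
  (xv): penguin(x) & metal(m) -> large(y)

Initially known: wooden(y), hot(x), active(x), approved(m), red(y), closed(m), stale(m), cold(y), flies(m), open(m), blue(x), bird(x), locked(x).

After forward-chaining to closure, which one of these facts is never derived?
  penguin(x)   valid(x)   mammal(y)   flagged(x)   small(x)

Round 1: (ii) [blue(x) & open(m) -> swims(m)]; (iii) [hot(x) -> flagged(x)]; (viii) [active(x) -> has_feathers(m)]; (ix) [red(y) & wooden(y) -> small(x)]; (xi) [blue(x) -> large(m)]; (xii) [cold(y) -> mammal(y)]; (xiii) [stale(m) & wooden(y) & approved(m) -> green(x)]. New: swims(m), flagged(x), has_feathers(m), small(x), large(m), mammal(y), green(x).
Round 2: (i) [flagged(x) & closed(m) & small(x) -> signed(y)]; (iv) [mammal(y) & red(y) -> metal(m)]; (vii) [swims(m) & active(x) & locked(x) -> penguin(x)]; (xiv) [small(x) -> visible(y)]. New: signed(y), metal(m), penguin(x), visible(y).
Round 3: (vi) [signed(y) & bird(x) -> ready(y)]; (xv) [penguin(x) & metal(m) -> large(y)]. New: ready(y), large(y).
Round 4: (v) [large(y) & green(x) & ready(y) -> visible(x)]. New: visible(x).
Derived: penguin(x) (round 2), mammal(y) (round 1), flagged(x) (round 1), small(x) (round 1). valid(x) never appears in any round.

valid(x)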